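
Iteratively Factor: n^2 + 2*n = (n)*(n + 2)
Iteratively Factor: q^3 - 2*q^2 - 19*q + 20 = (q - 1)*(q^2 - q - 20) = (q - 1)*(q + 4)*(q - 5)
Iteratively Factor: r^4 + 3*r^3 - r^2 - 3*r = (r + 1)*(r^3 + 2*r^2 - 3*r) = (r + 1)*(r + 3)*(r^2 - r) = (r - 1)*(r + 1)*(r + 3)*(r)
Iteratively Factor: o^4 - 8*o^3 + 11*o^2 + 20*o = (o)*(o^3 - 8*o^2 + 11*o + 20) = o*(o - 5)*(o^2 - 3*o - 4) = o*(o - 5)*(o - 4)*(o + 1)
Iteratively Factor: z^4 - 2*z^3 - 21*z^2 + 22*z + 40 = (z + 1)*(z^3 - 3*z^2 - 18*z + 40) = (z - 5)*(z + 1)*(z^2 + 2*z - 8) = (z - 5)*(z - 2)*(z + 1)*(z + 4)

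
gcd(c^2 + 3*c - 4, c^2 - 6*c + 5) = c - 1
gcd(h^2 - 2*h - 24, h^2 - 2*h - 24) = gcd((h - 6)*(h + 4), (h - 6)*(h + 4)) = h^2 - 2*h - 24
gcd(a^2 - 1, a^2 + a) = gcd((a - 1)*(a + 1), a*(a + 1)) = a + 1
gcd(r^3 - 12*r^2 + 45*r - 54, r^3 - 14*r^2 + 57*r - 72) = r^2 - 6*r + 9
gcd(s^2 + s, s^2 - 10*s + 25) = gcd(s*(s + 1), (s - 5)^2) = 1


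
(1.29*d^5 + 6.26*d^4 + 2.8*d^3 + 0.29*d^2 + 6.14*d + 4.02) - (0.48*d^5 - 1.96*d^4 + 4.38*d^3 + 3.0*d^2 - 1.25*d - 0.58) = 0.81*d^5 + 8.22*d^4 - 1.58*d^3 - 2.71*d^2 + 7.39*d + 4.6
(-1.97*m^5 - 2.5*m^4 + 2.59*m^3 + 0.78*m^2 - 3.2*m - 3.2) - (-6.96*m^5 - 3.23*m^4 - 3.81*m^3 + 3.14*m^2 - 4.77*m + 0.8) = 4.99*m^5 + 0.73*m^4 + 6.4*m^3 - 2.36*m^2 + 1.57*m - 4.0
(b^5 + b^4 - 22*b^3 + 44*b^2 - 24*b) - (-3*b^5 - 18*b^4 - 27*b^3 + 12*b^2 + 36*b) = 4*b^5 + 19*b^4 + 5*b^3 + 32*b^2 - 60*b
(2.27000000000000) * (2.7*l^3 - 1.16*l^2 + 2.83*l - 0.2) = 6.129*l^3 - 2.6332*l^2 + 6.4241*l - 0.454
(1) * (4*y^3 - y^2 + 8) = 4*y^3 - y^2 + 8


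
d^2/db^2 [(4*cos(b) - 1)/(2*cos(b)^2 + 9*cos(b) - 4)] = (-144*sin(b)^4*cos(b) + 88*sin(b)^4 - 121*sin(b)^2 - 31*cos(b)/2 - 117*cos(3*b)/2 + 8*cos(5*b) + 143)/(-2*sin(b)^2 + 9*cos(b) - 2)^3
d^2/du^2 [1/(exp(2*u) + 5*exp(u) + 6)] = (2*(2*exp(u) + 5)^2*exp(u) - (4*exp(u) + 5)*(exp(2*u) + 5*exp(u) + 6))*exp(u)/(exp(2*u) + 5*exp(u) + 6)^3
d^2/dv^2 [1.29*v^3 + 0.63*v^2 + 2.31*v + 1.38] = 7.74*v + 1.26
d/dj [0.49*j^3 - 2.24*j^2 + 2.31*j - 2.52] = 1.47*j^2 - 4.48*j + 2.31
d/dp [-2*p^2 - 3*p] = -4*p - 3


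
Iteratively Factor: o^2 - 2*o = (o)*(o - 2)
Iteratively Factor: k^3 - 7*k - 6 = (k + 1)*(k^2 - k - 6) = (k - 3)*(k + 1)*(k + 2)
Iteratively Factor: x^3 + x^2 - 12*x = (x + 4)*(x^2 - 3*x) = (x - 3)*(x + 4)*(x)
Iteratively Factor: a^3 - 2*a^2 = (a)*(a^2 - 2*a) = a^2*(a - 2)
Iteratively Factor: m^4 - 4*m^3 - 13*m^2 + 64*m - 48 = (m - 4)*(m^3 - 13*m + 12) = (m - 4)*(m - 1)*(m^2 + m - 12) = (m - 4)*(m - 1)*(m + 4)*(m - 3)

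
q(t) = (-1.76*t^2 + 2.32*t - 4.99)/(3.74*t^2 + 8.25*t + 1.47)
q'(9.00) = -0.01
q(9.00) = -0.33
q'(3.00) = -0.02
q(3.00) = -0.23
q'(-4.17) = -0.48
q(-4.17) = -1.41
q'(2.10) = 0.01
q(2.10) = -0.22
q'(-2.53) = -9.00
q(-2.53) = -4.88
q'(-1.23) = -3.30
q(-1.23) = 3.48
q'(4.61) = -0.02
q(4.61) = -0.27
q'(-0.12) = 141.70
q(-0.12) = -9.92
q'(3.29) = -0.02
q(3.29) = -0.24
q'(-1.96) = -973.30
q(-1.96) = 49.03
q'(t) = (2.32 - 3.52*t)/(3.74*t^2 + 8.25*t + 1.47) + (-7.48*t - 8.25)*(-1.76*t^2 + 2.32*t - 4.99)/(3.74*t^2 + 8.25*t + 1.47)^2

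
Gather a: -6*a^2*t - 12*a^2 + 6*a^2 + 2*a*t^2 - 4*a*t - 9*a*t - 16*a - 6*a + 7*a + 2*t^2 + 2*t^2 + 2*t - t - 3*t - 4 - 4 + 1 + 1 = a^2*(-6*t - 6) + a*(2*t^2 - 13*t - 15) + 4*t^2 - 2*t - 6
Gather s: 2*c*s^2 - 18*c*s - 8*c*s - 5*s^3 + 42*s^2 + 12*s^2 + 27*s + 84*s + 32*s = -5*s^3 + s^2*(2*c + 54) + s*(143 - 26*c)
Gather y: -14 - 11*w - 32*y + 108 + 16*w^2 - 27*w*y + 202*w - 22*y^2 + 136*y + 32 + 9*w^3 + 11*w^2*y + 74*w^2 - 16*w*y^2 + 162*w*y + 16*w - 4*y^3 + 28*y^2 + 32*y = 9*w^3 + 90*w^2 + 207*w - 4*y^3 + y^2*(6 - 16*w) + y*(11*w^2 + 135*w + 136) + 126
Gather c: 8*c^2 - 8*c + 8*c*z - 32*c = 8*c^2 + c*(8*z - 40)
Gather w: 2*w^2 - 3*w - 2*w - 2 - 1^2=2*w^2 - 5*w - 3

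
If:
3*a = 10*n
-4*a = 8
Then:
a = -2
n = -3/5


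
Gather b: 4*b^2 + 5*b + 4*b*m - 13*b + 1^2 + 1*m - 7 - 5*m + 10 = 4*b^2 + b*(4*m - 8) - 4*m + 4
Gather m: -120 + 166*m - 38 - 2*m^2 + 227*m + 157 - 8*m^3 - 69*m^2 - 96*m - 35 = -8*m^3 - 71*m^2 + 297*m - 36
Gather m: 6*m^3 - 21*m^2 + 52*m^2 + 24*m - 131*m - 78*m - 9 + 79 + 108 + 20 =6*m^3 + 31*m^2 - 185*m + 198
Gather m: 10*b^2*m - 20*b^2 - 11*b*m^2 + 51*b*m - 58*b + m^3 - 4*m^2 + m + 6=-20*b^2 - 58*b + m^3 + m^2*(-11*b - 4) + m*(10*b^2 + 51*b + 1) + 6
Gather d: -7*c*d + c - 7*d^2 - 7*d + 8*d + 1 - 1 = c - 7*d^2 + d*(1 - 7*c)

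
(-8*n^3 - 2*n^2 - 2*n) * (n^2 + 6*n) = -8*n^5 - 50*n^4 - 14*n^3 - 12*n^2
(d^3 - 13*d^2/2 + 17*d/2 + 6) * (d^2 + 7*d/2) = d^5 - 3*d^4 - 57*d^3/4 + 143*d^2/4 + 21*d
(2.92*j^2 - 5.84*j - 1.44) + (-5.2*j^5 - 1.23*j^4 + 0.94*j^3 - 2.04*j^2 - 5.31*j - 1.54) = -5.2*j^5 - 1.23*j^4 + 0.94*j^3 + 0.88*j^2 - 11.15*j - 2.98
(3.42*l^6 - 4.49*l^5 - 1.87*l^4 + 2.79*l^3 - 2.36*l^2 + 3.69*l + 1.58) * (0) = 0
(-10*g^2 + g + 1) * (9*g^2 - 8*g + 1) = -90*g^4 + 89*g^3 - 9*g^2 - 7*g + 1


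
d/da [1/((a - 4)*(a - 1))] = (5 - 2*a)/(a^4 - 10*a^3 + 33*a^2 - 40*a + 16)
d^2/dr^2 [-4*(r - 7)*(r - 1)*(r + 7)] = 8 - 24*r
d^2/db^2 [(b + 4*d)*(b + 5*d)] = 2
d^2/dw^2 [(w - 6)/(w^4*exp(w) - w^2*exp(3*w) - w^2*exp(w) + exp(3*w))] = (2*(w - 6)*(-w^4 - 4*w^3 + 3*w^2*exp(2*w) + w^2 + 2*w*exp(2*w) + 2*w - 3*exp(2*w))^2 + (w^4 - w^2*exp(2*w) - w^2 + exp(2*w))*(-2*w^4 - 8*w^3 + 6*w^2*exp(2*w) + 2*w^2 + 4*w*exp(2*w) + 4*w - (w - 6)*(w^4 + 8*w^3 - 9*w^2*exp(2*w) + 11*w^2 - 12*w*exp(2*w) - 4*w + 7*exp(2*w) - 2) - 6*exp(2*w)))*exp(-w)/(w^4 - w^2*exp(2*w) - w^2 + exp(2*w))^3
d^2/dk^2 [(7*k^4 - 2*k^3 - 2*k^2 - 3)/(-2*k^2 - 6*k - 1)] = 4*(-14*k^6 - 126*k^5 - 399*k^4 - 146*k^3 + 9*k^2 + 57*k + 52)/(8*k^6 + 72*k^5 + 228*k^4 + 288*k^3 + 114*k^2 + 18*k + 1)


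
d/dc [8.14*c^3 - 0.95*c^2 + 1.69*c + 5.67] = 24.42*c^2 - 1.9*c + 1.69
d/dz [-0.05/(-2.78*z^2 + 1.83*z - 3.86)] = (0.0915 - 0.278*z)/(2.78*z^2 - 1.83*z + 3.86)^2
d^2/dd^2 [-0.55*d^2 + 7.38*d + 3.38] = -1.10000000000000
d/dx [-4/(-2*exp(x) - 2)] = -1/(2*cosh(x/2)^2)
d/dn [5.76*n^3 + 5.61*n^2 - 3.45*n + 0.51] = 17.28*n^2 + 11.22*n - 3.45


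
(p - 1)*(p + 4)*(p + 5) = p^3 + 8*p^2 + 11*p - 20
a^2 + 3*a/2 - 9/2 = (a - 3/2)*(a + 3)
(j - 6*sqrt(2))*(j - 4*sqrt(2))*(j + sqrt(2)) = j^3 - 9*sqrt(2)*j^2 + 28*j + 48*sqrt(2)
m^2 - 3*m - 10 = (m - 5)*(m + 2)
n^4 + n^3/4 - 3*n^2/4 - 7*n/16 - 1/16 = (n - 1)*(n + 1/4)*(n + 1/2)^2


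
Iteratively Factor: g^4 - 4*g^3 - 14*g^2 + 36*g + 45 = (g - 5)*(g^3 + g^2 - 9*g - 9) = (g - 5)*(g - 3)*(g^2 + 4*g + 3) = (g - 5)*(g - 3)*(g + 3)*(g + 1)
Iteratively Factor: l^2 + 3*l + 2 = (l + 1)*(l + 2)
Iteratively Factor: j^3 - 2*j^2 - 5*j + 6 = (j - 1)*(j^2 - j - 6) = (j - 3)*(j - 1)*(j + 2)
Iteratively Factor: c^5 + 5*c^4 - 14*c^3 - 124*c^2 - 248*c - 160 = (c - 5)*(c^4 + 10*c^3 + 36*c^2 + 56*c + 32) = (c - 5)*(c + 2)*(c^3 + 8*c^2 + 20*c + 16) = (c - 5)*(c + 2)*(c + 4)*(c^2 + 4*c + 4) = (c - 5)*(c + 2)^2*(c + 4)*(c + 2)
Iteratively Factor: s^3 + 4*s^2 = (s + 4)*(s^2) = s*(s + 4)*(s)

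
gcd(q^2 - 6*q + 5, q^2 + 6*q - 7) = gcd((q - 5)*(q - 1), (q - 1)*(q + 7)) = q - 1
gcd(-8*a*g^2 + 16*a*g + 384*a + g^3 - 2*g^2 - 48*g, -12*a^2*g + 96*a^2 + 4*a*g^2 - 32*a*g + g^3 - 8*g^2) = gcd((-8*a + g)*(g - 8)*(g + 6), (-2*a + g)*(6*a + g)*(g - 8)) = g - 8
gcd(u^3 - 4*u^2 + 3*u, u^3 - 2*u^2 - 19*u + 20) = u - 1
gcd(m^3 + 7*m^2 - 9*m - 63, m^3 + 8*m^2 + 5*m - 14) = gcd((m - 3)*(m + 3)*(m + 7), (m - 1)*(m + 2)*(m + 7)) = m + 7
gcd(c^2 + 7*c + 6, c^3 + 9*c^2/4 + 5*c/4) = c + 1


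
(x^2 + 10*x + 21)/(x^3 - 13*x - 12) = (x + 7)/(x^2 - 3*x - 4)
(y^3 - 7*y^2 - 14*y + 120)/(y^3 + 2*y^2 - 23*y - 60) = (y - 6)/(y + 3)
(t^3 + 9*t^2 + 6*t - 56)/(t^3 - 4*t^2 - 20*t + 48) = (t + 7)/(t - 6)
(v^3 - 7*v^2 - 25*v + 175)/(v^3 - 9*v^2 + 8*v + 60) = (v^2 - 2*v - 35)/(v^2 - 4*v - 12)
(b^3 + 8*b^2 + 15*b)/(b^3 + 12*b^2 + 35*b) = (b + 3)/(b + 7)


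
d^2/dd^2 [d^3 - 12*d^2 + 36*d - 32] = 6*d - 24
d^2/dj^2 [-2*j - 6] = 0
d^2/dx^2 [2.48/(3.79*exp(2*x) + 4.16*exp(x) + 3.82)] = (2.48*(7.58*exp(x) + 4.16)*(15.16*exp(x) + 8.32)*exp(x) - (37.5968*exp(x) + 10.3168)*(3.79*exp(2*x) + 4.16*exp(x) + 3.82))*exp(x)/(3.79*exp(2*x) + 4.16*exp(x) + 3.82)^3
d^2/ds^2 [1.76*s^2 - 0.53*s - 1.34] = 3.52000000000000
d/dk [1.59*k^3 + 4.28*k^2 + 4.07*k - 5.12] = 4.77*k^2 + 8.56*k + 4.07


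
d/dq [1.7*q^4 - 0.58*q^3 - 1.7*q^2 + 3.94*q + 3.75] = 6.8*q^3 - 1.74*q^2 - 3.4*q + 3.94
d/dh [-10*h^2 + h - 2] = 1 - 20*h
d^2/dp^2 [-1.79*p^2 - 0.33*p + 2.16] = -3.58000000000000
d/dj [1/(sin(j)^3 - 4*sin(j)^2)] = (8 - 3*sin(j))*cos(j)/((sin(j) - 4)^2*sin(j)^3)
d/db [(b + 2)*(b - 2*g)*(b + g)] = 3*b^2 - 2*b*g + 4*b - 2*g^2 - 2*g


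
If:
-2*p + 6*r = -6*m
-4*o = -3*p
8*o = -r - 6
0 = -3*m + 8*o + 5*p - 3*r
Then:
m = 6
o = 0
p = 0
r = -6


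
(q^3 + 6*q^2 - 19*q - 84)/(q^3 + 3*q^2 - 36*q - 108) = (q^2 + 3*q - 28)/(q^2 - 36)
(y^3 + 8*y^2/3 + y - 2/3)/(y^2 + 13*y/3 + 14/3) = (3*y^2 + 2*y - 1)/(3*y + 7)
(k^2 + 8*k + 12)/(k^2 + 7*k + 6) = (k + 2)/(k + 1)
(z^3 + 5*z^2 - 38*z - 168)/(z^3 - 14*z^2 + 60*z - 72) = (z^2 + 11*z + 28)/(z^2 - 8*z + 12)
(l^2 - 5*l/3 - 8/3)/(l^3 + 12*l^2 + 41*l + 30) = (l - 8/3)/(l^2 + 11*l + 30)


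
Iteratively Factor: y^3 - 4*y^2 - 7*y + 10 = (y - 5)*(y^2 + y - 2) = (y - 5)*(y + 2)*(y - 1)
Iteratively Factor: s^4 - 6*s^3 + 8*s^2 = (s)*(s^3 - 6*s^2 + 8*s) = s*(s - 2)*(s^2 - 4*s) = s^2*(s - 2)*(s - 4)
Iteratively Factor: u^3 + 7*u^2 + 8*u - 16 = (u + 4)*(u^2 + 3*u - 4) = (u + 4)^2*(u - 1)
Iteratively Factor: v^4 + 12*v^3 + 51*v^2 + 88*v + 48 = (v + 4)*(v^3 + 8*v^2 + 19*v + 12) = (v + 1)*(v + 4)*(v^2 + 7*v + 12) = (v + 1)*(v + 4)^2*(v + 3)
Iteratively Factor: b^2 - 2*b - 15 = (b + 3)*(b - 5)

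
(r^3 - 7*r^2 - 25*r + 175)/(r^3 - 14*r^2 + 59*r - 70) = (r + 5)/(r - 2)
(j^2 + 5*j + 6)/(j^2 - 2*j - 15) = (j + 2)/(j - 5)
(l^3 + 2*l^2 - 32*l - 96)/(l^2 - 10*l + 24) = (l^2 + 8*l + 16)/(l - 4)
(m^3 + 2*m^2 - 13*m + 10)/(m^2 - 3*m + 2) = m + 5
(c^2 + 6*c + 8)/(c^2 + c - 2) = (c + 4)/(c - 1)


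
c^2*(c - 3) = c^3 - 3*c^2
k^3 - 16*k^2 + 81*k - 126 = (k - 7)*(k - 6)*(k - 3)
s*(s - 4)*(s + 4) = s^3 - 16*s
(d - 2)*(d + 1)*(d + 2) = d^3 + d^2 - 4*d - 4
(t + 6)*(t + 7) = t^2 + 13*t + 42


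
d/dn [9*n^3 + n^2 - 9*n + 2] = 27*n^2 + 2*n - 9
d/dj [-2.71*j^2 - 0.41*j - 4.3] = -5.42*j - 0.41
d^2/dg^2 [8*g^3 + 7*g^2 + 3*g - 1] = 48*g + 14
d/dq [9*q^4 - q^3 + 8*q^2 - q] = 36*q^3 - 3*q^2 + 16*q - 1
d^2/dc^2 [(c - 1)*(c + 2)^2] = 6*c + 6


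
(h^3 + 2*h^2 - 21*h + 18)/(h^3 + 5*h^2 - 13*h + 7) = (h^2 + 3*h - 18)/(h^2 + 6*h - 7)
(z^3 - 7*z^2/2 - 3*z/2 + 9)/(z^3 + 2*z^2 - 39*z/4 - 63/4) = 2*(z - 2)/(2*z + 7)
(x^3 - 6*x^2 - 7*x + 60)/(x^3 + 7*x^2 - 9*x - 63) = (x^2 - 9*x + 20)/(x^2 + 4*x - 21)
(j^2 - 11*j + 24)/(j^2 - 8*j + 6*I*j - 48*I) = (j - 3)/(j + 6*I)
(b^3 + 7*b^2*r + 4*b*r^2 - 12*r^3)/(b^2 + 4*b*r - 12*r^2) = (-b^2 - b*r + 2*r^2)/(-b + 2*r)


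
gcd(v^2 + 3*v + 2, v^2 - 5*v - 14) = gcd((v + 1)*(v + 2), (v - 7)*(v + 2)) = v + 2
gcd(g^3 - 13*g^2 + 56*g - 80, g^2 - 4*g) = g - 4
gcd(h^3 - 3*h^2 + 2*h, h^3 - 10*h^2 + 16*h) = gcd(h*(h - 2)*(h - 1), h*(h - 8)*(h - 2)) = h^2 - 2*h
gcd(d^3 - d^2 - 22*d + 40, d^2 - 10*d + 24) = d - 4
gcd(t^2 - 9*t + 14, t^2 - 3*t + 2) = t - 2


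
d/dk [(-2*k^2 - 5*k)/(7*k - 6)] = 2*(-7*k^2 + 12*k + 15)/(49*k^2 - 84*k + 36)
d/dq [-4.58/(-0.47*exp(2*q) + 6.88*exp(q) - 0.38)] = (31.5104 - 4.3052*exp(q))*exp(q)/(0.47*exp(2*q) - 6.88*exp(q) + 0.38)^2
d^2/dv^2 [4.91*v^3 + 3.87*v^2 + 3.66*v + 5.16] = 29.46*v + 7.74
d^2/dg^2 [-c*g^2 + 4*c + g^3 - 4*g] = -2*c + 6*g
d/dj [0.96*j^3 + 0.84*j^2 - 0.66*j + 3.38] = 2.88*j^2 + 1.68*j - 0.66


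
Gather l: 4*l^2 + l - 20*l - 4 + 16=4*l^2 - 19*l + 12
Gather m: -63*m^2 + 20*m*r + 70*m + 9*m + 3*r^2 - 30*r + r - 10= -63*m^2 + m*(20*r + 79) + 3*r^2 - 29*r - 10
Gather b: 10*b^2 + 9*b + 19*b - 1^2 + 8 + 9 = 10*b^2 + 28*b + 16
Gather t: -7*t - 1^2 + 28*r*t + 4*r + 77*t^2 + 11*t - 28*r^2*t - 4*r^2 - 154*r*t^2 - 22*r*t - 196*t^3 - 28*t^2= -4*r^2 + 4*r - 196*t^3 + t^2*(49 - 154*r) + t*(-28*r^2 + 6*r + 4) - 1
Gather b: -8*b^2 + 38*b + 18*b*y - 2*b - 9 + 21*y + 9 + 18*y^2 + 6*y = -8*b^2 + b*(18*y + 36) + 18*y^2 + 27*y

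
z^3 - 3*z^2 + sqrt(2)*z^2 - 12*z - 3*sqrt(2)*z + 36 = (z - 3)*(z - 2*sqrt(2))*(z + 3*sqrt(2))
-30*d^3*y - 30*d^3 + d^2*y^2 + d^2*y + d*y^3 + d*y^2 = (-5*d + y)*(6*d + y)*(d*y + d)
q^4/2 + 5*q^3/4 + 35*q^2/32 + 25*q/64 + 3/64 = (q/2 + 1/2)*(q + 1/4)*(q + 1/2)*(q + 3/4)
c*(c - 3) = c^2 - 3*c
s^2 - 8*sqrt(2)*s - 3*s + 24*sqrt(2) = (s - 3)*(s - 8*sqrt(2))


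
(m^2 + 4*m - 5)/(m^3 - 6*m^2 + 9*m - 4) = (m + 5)/(m^2 - 5*m + 4)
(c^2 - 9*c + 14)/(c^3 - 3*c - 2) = (c - 7)/(c^2 + 2*c + 1)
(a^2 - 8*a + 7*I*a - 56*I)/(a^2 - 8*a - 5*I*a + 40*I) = (a + 7*I)/(a - 5*I)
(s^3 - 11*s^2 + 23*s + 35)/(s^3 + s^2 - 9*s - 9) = (s^2 - 12*s + 35)/(s^2 - 9)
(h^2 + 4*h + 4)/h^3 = (h^2 + 4*h + 4)/h^3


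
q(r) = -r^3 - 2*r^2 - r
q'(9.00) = -280.00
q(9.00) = -900.00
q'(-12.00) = -385.00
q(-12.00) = 1452.00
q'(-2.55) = -10.31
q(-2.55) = 6.13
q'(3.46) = -50.75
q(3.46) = -68.82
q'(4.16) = -69.56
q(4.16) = -110.76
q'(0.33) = -2.65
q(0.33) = -0.58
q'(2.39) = -27.70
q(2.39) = -27.47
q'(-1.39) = -1.24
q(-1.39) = 0.21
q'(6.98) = -175.08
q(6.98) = -444.49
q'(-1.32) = -0.95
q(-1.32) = 0.14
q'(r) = -3*r^2 - 4*r - 1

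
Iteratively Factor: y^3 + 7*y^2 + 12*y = (y + 3)*(y^2 + 4*y) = y*(y + 3)*(y + 4)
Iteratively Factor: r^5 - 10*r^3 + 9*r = (r - 1)*(r^4 + r^3 - 9*r^2 - 9*r) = (r - 1)*(r + 3)*(r^3 - 2*r^2 - 3*r) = r*(r - 1)*(r + 3)*(r^2 - 2*r - 3) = r*(r - 1)*(r + 1)*(r + 3)*(r - 3)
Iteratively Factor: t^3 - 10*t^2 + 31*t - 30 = (t - 3)*(t^2 - 7*t + 10) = (t - 3)*(t - 2)*(t - 5)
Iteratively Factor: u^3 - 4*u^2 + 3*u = (u - 3)*(u^2 - u) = u*(u - 3)*(u - 1)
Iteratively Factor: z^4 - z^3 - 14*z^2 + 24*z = (z + 4)*(z^3 - 5*z^2 + 6*z) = (z - 2)*(z + 4)*(z^2 - 3*z) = z*(z - 2)*(z + 4)*(z - 3)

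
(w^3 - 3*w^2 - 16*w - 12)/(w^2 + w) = w - 4 - 12/w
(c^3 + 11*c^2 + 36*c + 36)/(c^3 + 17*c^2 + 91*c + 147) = (c^2 + 8*c + 12)/(c^2 + 14*c + 49)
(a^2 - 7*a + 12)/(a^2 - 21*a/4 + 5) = 4*(a - 3)/(4*a - 5)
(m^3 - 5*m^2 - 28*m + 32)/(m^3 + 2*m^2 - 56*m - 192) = (m - 1)/(m + 6)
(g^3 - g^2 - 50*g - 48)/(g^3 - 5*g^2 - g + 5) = (g^2 - 2*g - 48)/(g^2 - 6*g + 5)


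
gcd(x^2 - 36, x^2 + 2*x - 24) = x + 6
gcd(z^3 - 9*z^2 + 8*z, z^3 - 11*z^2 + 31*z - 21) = z - 1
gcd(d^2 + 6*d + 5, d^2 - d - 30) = d + 5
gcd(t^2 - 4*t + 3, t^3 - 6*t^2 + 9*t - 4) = t - 1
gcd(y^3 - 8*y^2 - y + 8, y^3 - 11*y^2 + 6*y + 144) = y - 8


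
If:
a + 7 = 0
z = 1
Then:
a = -7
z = 1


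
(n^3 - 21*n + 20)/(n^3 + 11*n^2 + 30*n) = (n^2 - 5*n + 4)/(n*(n + 6))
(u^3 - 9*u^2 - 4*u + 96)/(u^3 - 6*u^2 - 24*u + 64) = (u^2 - u - 12)/(u^2 + 2*u - 8)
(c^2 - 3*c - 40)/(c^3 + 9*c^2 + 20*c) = (c - 8)/(c*(c + 4))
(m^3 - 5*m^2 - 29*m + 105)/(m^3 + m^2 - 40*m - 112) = (m^2 + 2*m - 15)/(m^2 + 8*m + 16)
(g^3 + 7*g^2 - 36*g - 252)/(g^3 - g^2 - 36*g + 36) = (g + 7)/(g - 1)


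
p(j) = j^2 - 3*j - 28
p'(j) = 2*j - 3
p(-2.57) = -13.69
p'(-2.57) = -8.14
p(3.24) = -27.22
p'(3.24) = 3.48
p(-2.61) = -13.36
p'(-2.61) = -8.22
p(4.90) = -18.69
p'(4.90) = 6.80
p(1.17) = -30.14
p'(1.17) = -0.66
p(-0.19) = -27.39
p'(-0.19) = -3.38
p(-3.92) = -0.87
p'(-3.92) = -10.84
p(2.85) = -28.43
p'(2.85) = 2.70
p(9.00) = 26.00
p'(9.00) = 15.00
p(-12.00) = 152.00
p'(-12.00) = -27.00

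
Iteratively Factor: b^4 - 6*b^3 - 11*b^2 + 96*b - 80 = (b - 5)*(b^3 - b^2 - 16*b + 16) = (b - 5)*(b + 4)*(b^2 - 5*b + 4) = (b - 5)*(b - 4)*(b + 4)*(b - 1)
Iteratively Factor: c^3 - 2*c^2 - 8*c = (c)*(c^2 - 2*c - 8) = c*(c + 2)*(c - 4)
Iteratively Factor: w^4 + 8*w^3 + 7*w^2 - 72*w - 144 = (w + 4)*(w^3 + 4*w^2 - 9*w - 36) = (w - 3)*(w + 4)*(w^2 + 7*w + 12) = (w - 3)*(w + 3)*(w + 4)*(w + 4)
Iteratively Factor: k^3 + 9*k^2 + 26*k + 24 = (k + 4)*(k^2 + 5*k + 6) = (k + 3)*(k + 4)*(k + 2)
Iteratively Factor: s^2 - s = (s - 1)*(s)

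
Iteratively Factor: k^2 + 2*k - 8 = (k - 2)*(k + 4)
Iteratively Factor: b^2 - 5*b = (b - 5)*(b)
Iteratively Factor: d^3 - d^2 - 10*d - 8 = (d + 1)*(d^2 - 2*d - 8) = (d + 1)*(d + 2)*(d - 4)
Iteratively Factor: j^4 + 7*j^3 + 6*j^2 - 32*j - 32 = (j + 1)*(j^3 + 6*j^2 - 32) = (j + 1)*(j + 4)*(j^2 + 2*j - 8) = (j - 2)*(j + 1)*(j + 4)*(j + 4)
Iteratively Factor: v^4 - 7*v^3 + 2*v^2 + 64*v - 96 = (v - 4)*(v^3 - 3*v^2 - 10*v + 24) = (v - 4)*(v + 3)*(v^2 - 6*v + 8) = (v - 4)*(v - 2)*(v + 3)*(v - 4)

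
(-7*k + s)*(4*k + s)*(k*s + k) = -28*k^3*s - 28*k^3 - 3*k^2*s^2 - 3*k^2*s + k*s^3 + k*s^2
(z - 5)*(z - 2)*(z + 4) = z^3 - 3*z^2 - 18*z + 40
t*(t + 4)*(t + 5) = t^3 + 9*t^2 + 20*t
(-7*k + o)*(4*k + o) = -28*k^2 - 3*k*o + o^2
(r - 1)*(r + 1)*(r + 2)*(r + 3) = r^4 + 5*r^3 + 5*r^2 - 5*r - 6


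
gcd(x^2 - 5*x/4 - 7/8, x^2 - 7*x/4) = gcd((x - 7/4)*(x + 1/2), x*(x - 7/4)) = x - 7/4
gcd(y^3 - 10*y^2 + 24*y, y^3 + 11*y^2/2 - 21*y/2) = y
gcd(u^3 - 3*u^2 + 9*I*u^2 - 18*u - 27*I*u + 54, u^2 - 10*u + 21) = u - 3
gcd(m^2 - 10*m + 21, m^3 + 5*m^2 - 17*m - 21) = m - 3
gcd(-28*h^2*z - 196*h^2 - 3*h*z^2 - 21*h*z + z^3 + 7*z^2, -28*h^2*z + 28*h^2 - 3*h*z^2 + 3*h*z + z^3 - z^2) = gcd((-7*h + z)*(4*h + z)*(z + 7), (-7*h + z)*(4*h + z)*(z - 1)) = -28*h^2 - 3*h*z + z^2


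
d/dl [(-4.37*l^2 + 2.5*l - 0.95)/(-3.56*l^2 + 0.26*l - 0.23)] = (7.7638*l^2 - 4.7538*l - 0.328)/(12.6736*l^4 - 1.8512*l^3 + 1.7052*l^2 - 0.1196*l + 0.0529)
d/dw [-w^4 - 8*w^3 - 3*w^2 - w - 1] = -4*w^3 - 24*w^2 - 6*w - 1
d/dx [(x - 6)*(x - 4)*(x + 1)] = 3*x^2 - 18*x + 14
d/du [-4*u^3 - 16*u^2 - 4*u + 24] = -12*u^2 - 32*u - 4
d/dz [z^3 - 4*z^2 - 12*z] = 3*z^2 - 8*z - 12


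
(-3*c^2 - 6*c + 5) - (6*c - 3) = -3*c^2 - 12*c + 8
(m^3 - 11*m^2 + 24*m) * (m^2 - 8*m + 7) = m^5 - 19*m^4 + 119*m^3 - 269*m^2 + 168*m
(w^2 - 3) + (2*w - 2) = w^2 + 2*w - 5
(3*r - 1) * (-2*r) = -6*r^2 + 2*r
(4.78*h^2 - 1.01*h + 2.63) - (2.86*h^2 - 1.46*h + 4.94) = 1.92*h^2 + 0.45*h - 2.31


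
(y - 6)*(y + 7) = y^2 + y - 42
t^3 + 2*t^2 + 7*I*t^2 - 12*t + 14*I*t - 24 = (t + 2)*(t + 3*I)*(t + 4*I)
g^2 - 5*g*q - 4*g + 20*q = (g - 4)*(g - 5*q)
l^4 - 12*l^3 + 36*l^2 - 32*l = l*(l - 8)*(l - 2)^2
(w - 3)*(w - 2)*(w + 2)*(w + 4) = w^4 + w^3 - 16*w^2 - 4*w + 48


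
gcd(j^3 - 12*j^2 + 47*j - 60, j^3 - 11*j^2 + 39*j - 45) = j^2 - 8*j + 15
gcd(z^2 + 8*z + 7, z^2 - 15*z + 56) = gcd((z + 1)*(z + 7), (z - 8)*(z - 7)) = 1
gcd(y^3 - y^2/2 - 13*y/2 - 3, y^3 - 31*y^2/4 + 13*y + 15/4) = y - 3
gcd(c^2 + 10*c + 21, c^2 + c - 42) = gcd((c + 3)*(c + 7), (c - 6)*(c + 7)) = c + 7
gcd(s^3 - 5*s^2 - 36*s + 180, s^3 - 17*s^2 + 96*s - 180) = s^2 - 11*s + 30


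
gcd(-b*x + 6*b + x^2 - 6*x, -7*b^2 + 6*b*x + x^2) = -b + x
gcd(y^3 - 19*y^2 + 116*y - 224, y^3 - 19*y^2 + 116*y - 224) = y^3 - 19*y^2 + 116*y - 224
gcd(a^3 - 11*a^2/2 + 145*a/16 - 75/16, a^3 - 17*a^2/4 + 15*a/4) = a^2 - 17*a/4 + 15/4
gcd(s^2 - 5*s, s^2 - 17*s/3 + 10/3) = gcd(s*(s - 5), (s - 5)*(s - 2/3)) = s - 5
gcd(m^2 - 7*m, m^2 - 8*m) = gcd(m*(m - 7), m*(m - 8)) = m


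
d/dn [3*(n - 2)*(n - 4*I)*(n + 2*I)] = 9*n^2 + 12*n*(-1 - I) + 24 + 12*I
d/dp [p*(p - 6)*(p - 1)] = 3*p^2 - 14*p + 6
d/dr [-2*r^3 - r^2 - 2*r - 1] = -6*r^2 - 2*r - 2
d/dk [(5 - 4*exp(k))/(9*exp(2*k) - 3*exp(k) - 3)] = (4*exp(2*k) - 10*exp(k) + 3)*exp(k)/(9*exp(4*k) - 6*exp(3*k) - 5*exp(2*k) + 2*exp(k) + 1)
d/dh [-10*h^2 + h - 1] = 1 - 20*h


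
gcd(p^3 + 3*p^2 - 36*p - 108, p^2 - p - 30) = p - 6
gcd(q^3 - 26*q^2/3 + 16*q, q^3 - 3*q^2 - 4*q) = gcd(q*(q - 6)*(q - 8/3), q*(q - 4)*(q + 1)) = q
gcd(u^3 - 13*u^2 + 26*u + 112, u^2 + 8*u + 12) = u + 2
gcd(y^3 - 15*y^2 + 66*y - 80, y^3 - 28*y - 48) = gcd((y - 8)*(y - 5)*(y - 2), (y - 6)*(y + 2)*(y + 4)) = 1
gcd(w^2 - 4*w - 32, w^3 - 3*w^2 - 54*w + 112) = w - 8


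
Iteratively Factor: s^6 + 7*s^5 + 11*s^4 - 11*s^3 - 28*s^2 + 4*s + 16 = (s + 4)*(s^5 + 3*s^4 - s^3 - 7*s^2 + 4) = (s + 2)*(s + 4)*(s^4 + s^3 - 3*s^2 - s + 2) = (s + 2)^2*(s + 4)*(s^3 - s^2 - s + 1) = (s - 1)*(s + 2)^2*(s + 4)*(s^2 - 1) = (s - 1)^2*(s + 2)^2*(s + 4)*(s + 1)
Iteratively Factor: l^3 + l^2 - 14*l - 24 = (l + 3)*(l^2 - 2*l - 8) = (l - 4)*(l + 3)*(l + 2)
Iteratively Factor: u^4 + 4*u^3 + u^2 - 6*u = (u)*(u^3 + 4*u^2 + u - 6) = u*(u + 2)*(u^2 + 2*u - 3) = u*(u - 1)*(u + 2)*(u + 3)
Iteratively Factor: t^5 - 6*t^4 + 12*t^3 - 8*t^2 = (t - 2)*(t^4 - 4*t^3 + 4*t^2) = t*(t - 2)*(t^3 - 4*t^2 + 4*t) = t^2*(t - 2)*(t^2 - 4*t + 4) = t^2*(t - 2)^2*(t - 2)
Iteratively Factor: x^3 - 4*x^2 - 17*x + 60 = (x - 5)*(x^2 + x - 12) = (x - 5)*(x + 4)*(x - 3)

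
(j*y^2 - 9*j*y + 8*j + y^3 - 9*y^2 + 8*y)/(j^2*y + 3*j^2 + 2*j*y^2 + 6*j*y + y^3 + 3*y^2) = (y^2 - 9*y + 8)/(j*y + 3*j + y^2 + 3*y)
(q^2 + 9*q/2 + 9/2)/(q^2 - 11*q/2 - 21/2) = (q + 3)/(q - 7)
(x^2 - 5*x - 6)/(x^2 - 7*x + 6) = (x + 1)/(x - 1)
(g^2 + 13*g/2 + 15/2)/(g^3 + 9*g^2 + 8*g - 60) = (g + 3/2)/(g^2 + 4*g - 12)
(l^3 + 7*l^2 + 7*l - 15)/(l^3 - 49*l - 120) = (l - 1)/(l - 8)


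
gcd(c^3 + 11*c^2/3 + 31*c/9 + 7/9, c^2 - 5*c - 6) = c + 1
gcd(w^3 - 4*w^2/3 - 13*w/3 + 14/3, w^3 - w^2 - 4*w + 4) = w^2 + w - 2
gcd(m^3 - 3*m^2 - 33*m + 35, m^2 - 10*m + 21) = m - 7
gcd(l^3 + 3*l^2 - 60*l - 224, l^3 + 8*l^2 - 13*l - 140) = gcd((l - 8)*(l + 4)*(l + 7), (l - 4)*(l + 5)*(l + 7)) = l + 7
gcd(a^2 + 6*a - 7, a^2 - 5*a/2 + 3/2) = a - 1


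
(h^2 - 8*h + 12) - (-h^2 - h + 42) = 2*h^2 - 7*h - 30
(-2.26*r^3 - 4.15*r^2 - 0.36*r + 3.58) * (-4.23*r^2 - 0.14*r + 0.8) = 9.5598*r^5 + 17.8709*r^4 + 0.2958*r^3 - 18.413*r^2 - 0.7892*r + 2.864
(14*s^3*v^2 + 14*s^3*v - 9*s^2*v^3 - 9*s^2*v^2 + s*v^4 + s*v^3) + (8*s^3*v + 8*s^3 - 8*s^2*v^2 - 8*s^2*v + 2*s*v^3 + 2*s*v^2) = 14*s^3*v^2 + 22*s^3*v + 8*s^3 - 9*s^2*v^3 - 17*s^2*v^2 - 8*s^2*v + s*v^4 + 3*s*v^3 + 2*s*v^2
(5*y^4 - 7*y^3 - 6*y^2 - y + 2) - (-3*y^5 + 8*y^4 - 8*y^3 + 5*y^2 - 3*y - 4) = 3*y^5 - 3*y^4 + y^3 - 11*y^2 + 2*y + 6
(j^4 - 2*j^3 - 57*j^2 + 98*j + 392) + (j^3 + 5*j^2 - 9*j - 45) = j^4 - j^3 - 52*j^2 + 89*j + 347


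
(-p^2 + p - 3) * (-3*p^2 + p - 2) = 3*p^4 - 4*p^3 + 12*p^2 - 5*p + 6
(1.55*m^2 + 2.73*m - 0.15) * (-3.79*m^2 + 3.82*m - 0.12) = -5.8745*m^4 - 4.4257*m^3 + 10.8111*m^2 - 0.9006*m + 0.018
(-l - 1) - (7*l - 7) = 6 - 8*l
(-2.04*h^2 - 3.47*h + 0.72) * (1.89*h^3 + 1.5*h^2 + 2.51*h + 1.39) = -3.8556*h^5 - 9.6183*h^4 - 8.9646*h^3 - 10.4653*h^2 - 3.0161*h + 1.0008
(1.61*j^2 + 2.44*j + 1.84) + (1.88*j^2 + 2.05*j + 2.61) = 3.49*j^2 + 4.49*j + 4.45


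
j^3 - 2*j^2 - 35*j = j*(j - 7)*(j + 5)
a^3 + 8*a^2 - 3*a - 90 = (a - 3)*(a + 5)*(a + 6)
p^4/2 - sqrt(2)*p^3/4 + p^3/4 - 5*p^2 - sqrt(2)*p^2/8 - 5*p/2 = p*(p/2 + sqrt(2))*(p + 1/2)*(p - 5*sqrt(2)/2)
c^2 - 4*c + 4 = (c - 2)^2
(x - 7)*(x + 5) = x^2 - 2*x - 35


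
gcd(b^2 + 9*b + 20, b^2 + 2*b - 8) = b + 4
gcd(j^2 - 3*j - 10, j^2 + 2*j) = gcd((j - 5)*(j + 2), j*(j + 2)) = j + 2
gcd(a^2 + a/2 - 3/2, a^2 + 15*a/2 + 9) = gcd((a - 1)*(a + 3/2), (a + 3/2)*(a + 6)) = a + 3/2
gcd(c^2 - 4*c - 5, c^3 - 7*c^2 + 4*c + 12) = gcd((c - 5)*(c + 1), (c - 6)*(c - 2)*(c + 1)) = c + 1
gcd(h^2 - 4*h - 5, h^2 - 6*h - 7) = h + 1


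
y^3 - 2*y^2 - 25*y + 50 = (y - 5)*(y - 2)*(y + 5)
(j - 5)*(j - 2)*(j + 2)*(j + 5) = j^4 - 29*j^2 + 100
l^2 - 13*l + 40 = (l - 8)*(l - 5)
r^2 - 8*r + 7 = (r - 7)*(r - 1)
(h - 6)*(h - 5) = h^2 - 11*h + 30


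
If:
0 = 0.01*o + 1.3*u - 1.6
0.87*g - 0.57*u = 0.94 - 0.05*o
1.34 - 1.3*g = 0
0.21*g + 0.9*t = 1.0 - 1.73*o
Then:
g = 1.03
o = 13.69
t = -25.45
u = 1.13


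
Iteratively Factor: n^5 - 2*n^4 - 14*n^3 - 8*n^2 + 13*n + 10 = (n - 1)*(n^4 - n^3 - 15*n^2 - 23*n - 10) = (n - 5)*(n - 1)*(n^3 + 4*n^2 + 5*n + 2) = (n - 5)*(n - 1)*(n + 1)*(n^2 + 3*n + 2) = (n - 5)*(n - 1)*(n + 1)*(n + 2)*(n + 1)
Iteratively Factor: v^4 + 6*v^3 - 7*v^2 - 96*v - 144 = (v - 4)*(v^3 + 10*v^2 + 33*v + 36) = (v - 4)*(v + 3)*(v^2 + 7*v + 12) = (v - 4)*(v + 3)^2*(v + 4)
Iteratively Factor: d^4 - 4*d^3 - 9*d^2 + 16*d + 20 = (d + 2)*(d^3 - 6*d^2 + 3*d + 10) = (d + 1)*(d + 2)*(d^2 - 7*d + 10) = (d - 2)*(d + 1)*(d + 2)*(d - 5)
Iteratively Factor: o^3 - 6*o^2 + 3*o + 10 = (o - 2)*(o^2 - 4*o - 5) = (o - 2)*(o + 1)*(o - 5)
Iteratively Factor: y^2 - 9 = (y - 3)*(y + 3)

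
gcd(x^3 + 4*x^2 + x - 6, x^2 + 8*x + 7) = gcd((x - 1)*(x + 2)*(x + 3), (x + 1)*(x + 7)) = 1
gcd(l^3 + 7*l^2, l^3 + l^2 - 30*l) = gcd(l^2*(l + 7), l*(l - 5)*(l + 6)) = l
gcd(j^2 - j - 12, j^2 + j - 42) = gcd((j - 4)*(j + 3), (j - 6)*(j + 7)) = 1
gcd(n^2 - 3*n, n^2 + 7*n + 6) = 1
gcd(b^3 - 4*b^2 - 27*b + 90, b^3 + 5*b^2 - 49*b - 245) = b + 5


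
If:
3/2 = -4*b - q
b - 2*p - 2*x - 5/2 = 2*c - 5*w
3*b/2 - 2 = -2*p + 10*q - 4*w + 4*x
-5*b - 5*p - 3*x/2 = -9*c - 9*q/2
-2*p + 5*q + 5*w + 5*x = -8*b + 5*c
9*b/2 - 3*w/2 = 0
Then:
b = -2953/18095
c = -13099/18095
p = -139883/72380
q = -30661/36190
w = -8859/18095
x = 261/2585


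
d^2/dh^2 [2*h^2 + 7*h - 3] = 4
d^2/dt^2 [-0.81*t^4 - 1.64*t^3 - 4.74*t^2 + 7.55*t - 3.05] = -9.72*t^2 - 9.84*t - 9.48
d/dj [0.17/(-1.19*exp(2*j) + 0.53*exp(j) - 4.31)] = (0.4046*exp(j) - 0.0901)*exp(j)/(1.19*exp(2*j) - 0.53*exp(j) + 4.31)^2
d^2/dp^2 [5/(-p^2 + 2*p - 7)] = 10*(p^2 - 2*p - 4*(p - 1)^2 + 7)/(p^2 - 2*p + 7)^3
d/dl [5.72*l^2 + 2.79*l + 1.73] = 11.44*l + 2.79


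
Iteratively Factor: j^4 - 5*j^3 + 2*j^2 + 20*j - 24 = (j + 2)*(j^3 - 7*j^2 + 16*j - 12) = (j - 3)*(j + 2)*(j^2 - 4*j + 4) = (j - 3)*(j - 2)*(j + 2)*(j - 2)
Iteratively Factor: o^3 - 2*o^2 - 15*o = (o)*(o^2 - 2*o - 15) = o*(o - 5)*(o + 3)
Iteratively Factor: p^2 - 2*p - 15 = (p + 3)*(p - 5)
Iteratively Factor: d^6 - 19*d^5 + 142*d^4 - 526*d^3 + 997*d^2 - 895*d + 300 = (d - 1)*(d^5 - 18*d^4 + 124*d^3 - 402*d^2 + 595*d - 300) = (d - 5)*(d - 1)*(d^4 - 13*d^3 + 59*d^2 - 107*d + 60) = (d - 5)^2*(d - 1)*(d^3 - 8*d^2 + 19*d - 12) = (d - 5)^2*(d - 4)*(d - 1)*(d^2 - 4*d + 3) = (d - 5)^2*(d - 4)*(d - 1)^2*(d - 3)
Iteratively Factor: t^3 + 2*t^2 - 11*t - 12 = (t - 3)*(t^2 + 5*t + 4) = (t - 3)*(t + 1)*(t + 4)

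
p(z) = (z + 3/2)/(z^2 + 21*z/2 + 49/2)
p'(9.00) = 0.00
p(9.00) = 0.05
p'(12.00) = 0.00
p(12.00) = 0.05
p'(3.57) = -0.00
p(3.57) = 0.07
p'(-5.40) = -0.46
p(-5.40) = 1.28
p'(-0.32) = 0.02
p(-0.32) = 0.06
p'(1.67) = 0.00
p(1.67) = 0.07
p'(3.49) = -0.00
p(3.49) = 0.07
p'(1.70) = 0.00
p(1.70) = 0.07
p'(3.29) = -0.00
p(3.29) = 0.07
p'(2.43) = -0.00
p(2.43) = 0.07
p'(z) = (-2*z - 21/2)*(z + 3/2)/(z^2 + 21*z/2 + 49/2)^2 + 1/(z^2 + 21*z/2 + 49/2)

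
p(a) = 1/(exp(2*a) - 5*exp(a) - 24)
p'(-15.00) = 0.00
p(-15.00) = -0.04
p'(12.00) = 0.00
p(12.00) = 0.00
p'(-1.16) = 0.00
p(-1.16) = -0.04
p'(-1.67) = 0.00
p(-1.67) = -0.04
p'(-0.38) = 0.00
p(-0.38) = -0.04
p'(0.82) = 0.00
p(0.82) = -0.03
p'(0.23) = 0.00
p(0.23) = -0.03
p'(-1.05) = 0.00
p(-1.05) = -0.04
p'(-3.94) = 0.00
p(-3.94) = -0.04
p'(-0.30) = 0.00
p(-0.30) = -0.04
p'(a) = (-2*exp(2*a) + 5*exp(a))/(exp(2*a) - 5*exp(a) - 24)^2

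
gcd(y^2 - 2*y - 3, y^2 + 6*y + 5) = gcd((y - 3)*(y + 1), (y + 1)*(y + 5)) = y + 1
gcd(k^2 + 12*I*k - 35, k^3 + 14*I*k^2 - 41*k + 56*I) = k + 7*I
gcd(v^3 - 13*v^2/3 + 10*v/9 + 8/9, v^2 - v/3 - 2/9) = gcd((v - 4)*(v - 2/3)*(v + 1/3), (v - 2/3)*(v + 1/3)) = v^2 - v/3 - 2/9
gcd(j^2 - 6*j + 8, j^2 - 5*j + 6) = j - 2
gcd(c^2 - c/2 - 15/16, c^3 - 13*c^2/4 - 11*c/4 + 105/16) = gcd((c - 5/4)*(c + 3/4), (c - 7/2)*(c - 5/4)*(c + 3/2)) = c - 5/4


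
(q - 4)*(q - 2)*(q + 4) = q^3 - 2*q^2 - 16*q + 32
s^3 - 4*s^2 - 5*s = s*(s - 5)*(s + 1)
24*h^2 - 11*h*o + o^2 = (-8*h + o)*(-3*h + o)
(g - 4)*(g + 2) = g^2 - 2*g - 8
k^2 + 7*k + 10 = (k + 2)*(k + 5)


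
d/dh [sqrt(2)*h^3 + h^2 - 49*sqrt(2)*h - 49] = 3*sqrt(2)*h^2 + 2*h - 49*sqrt(2)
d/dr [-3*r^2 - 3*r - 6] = -6*r - 3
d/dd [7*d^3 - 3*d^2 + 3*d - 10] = 21*d^2 - 6*d + 3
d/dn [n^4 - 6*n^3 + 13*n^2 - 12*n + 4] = 4*n^3 - 18*n^2 + 26*n - 12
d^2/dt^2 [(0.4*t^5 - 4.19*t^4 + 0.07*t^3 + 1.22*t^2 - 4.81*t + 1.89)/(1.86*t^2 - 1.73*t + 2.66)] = (8.30304*t^7 - 49.585368*t^6 + 130.884132*t^5 - 254.84577*t^4 + 339.405894*t^3 - 354.678492*t^2 + 109.269636*t - 34.393618)/(6.434856*t^6 - 17.955324*t^5 + 44.30799*t^4 - 56.533805*t^3 + 63.36519*t^2 - 36.722364*t + 18.821096)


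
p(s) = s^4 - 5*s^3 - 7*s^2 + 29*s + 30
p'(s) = 4*s^3 - 15*s^2 - 14*s + 29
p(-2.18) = 7.90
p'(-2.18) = -53.21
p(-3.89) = 334.57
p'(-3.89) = -378.98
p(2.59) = 16.28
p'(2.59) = -38.39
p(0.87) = 47.21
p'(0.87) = 8.10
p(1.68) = 43.22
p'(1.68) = -17.89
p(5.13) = 12.10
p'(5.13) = 102.45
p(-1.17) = -3.63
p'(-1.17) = 18.44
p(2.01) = 35.73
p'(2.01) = -27.26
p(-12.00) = 28050.00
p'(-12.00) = -8875.00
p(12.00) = 11466.00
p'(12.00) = 4613.00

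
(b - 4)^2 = b^2 - 8*b + 16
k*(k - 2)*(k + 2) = k^3 - 4*k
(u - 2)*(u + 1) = u^2 - u - 2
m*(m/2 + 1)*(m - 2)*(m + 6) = m^4/2 + 3*m^3 - 2*m^2 - 12*m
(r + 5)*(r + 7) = r^2 + 12*r + 35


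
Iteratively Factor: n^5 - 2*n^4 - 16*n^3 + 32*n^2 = (n + 4)*(n^4 - 6*n^3 + 8*n^2) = (n - 4)*(n + 4)*(n^3 - 2*n^2) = n*(n - 4)*(n + 4)*(n^2 - 2*n) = n*(n - 4)*(n - 2)*(n + 4)*(n)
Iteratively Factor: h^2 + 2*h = (h)*(h + 2)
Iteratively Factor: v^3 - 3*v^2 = (v - 3)*(v^2) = v*(v - 3)*(v)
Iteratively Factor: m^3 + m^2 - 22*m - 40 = (m + 4)*(m^2 - 3*m - 10) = (m + 2)*(m + 4)*(m - 5)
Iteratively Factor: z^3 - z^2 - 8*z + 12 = (z - 2)*(z^2 + z - 6) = (z - 2)*(z + 3)*(z - 2)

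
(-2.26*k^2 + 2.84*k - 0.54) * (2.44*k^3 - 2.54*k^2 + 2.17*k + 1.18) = -5.5144*k^5 + 12.67*k^4 - 13.4354*k^3 + 4.8676*k^2 + 2.1794*k - 0.6372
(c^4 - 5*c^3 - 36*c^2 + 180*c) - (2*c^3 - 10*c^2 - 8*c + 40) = c^4 - 7*c^3 - 26*c^2 + 188*c - 40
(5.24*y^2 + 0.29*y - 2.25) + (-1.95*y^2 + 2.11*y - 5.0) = 3.29*y^2 + 2.4*y - 7.25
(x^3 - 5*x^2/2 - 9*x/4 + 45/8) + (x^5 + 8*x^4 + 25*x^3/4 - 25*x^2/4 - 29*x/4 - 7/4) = x^5 + 8*x^4 + 29*x^3/4 - 35*x^2/4 - 19*x/2 + 31/8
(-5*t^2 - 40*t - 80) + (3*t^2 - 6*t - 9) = -2*t^2 - 46*t - 89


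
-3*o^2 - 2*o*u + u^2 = (-3*o + u)*(o + u)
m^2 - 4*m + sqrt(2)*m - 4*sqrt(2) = (m - 4)*(m + sqrt(2))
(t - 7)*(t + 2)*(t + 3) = t^3 - 2*t^2 - 29*t - 42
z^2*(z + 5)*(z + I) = z^4 + 5*z^3 + I*z^3 + 5*I*z^2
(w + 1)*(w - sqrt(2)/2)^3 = w^4 - 3*sqrt(2)*w^3/2 + w^3 - 3*sqrt(2)*w^2/2 + 3*w^2/2 - sqrt(2)*w/4 + 3*w/2 - sqrt(2)/4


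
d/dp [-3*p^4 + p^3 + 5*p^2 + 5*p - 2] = -12*p^3 + 3*p^2 + 10*p + 5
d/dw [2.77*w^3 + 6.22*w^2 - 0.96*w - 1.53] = 8.31*w^2 + 12.44*w - 0.96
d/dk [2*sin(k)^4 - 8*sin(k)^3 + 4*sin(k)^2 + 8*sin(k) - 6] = 8*(sin(k)^3 - 3*sin(k)^2 + sin(k) + 1)*cos(k)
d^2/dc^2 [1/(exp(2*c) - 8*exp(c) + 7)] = 4*((2 - exp(c))*(exp(2*c) - 8*exp(c) + 7) + 2*(exp(c) - 4)^2*exp(c))*exp(c)/(exp(2*c) - 8*exp(c) + 7)^3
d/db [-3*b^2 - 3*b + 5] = -6*b - 3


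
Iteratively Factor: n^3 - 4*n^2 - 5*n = (n - 5)*(n^2 + n) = n*(n - 5)*(n + 1)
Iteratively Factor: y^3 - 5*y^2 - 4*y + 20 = (y - 2)*(y^2 - 3*y - 10) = (y - 2)*(y + 2)*(y - 5)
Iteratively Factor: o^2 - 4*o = (o)*(o - 4)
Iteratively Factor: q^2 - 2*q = (q)*(q - 2)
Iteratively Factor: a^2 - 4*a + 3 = (a - 1)*(a - 3)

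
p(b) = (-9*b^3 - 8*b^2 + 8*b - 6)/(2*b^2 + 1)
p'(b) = -4*b*(-9*b^3 - 8*b^2 + 8*b - 6)/(2*b^2 + 1)^2 + (-27*b^2 - 16*b + 8)/(2*b^2 + 1) = (-18*b^4 - 43*b^2 + 8*b + 8)/(4*b^4 + 4*b^2 + 1)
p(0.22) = -4.31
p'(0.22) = 6.35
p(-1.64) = -0.15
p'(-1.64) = -6.17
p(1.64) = -8.48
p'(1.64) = -5.52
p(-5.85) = 21.24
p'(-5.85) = -4.68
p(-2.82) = 6.49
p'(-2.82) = -5.23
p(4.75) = -24.13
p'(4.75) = -4.74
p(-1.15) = -3.32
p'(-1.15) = -6.74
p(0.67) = -3.66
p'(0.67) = -2.66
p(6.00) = -30.00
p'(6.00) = -4.66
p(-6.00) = 21.95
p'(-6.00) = -4.68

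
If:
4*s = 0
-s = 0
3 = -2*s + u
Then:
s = 0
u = 3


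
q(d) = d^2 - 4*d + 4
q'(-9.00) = -22.00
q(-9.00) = 121.00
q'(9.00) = 14.00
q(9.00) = 49.00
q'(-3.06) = -10.12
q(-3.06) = 25.60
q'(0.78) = -2.44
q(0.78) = 1.49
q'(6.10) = 8.20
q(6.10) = 16.81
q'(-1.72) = -7.44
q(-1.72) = 13.84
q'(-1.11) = -6.22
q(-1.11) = 9.67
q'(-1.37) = -6.74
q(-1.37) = 11.36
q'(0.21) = -3.58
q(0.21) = 3.20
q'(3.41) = 2.82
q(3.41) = 1.99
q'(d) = 2*d - 4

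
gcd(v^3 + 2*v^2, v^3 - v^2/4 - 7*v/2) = v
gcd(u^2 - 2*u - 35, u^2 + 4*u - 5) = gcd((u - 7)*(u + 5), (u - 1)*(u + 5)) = u + 5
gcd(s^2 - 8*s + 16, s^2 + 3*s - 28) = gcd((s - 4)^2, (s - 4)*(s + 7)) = s - 4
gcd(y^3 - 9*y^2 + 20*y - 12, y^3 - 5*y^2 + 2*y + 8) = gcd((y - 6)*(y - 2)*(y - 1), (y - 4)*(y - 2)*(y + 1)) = y - 2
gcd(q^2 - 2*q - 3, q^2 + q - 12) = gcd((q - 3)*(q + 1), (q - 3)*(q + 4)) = q - 3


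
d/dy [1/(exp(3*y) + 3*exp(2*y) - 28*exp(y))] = (-3*exp(2*y) - 6*exp(y) + 28)*exp(-y)/(exp(2*y) + 3*exp(y) - 28)^2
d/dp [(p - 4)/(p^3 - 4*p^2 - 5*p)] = (-p*(-p^2 + 4*p + 5) + (p - 4)*(-3*p^2 + 8*p + 5))/(p^2*(-p^2 + 4*p + 5)^2)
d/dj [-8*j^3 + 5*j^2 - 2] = 2*j*(5 - 12*j)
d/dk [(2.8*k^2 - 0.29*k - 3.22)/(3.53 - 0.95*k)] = (-2.66*k^2 + 19.768*k - 4.0827)/(0.9025*k^2 - 6.707*k + 12.4609)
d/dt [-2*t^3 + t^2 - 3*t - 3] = -6*t^2 + 2*t - 3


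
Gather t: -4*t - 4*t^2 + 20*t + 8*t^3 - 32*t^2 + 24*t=8*t^3 - 36*t^2 + 40*t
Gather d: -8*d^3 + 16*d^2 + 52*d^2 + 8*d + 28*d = -8*d^3 + 68*d^2 + 36*d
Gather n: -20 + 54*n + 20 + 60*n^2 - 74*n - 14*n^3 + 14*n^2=-14*n^3 + 74*n^2 - 20*n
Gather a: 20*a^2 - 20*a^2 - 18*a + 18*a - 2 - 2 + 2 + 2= 0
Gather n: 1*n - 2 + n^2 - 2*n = n^2 - n - 2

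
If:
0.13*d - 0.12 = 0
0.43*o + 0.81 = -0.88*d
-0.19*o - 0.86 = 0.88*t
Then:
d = 0.92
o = -3.77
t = -0.16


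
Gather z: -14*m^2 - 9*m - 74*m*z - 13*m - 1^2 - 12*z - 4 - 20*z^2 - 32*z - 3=-14*m^2 - 22*m - 20*z^2 + z*(-74*m - 44) - 8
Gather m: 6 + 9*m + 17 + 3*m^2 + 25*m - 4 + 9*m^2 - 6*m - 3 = 12*m^2 + 28*m + 16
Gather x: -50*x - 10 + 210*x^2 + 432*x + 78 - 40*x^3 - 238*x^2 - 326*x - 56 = -40*x^3 - 28*x^2 + 56*x + 12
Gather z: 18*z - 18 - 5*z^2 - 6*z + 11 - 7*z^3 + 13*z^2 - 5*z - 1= -7*z^3 + 8*z^2 + 7*z - 8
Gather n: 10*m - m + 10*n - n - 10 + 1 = 9*m + 9*n - 9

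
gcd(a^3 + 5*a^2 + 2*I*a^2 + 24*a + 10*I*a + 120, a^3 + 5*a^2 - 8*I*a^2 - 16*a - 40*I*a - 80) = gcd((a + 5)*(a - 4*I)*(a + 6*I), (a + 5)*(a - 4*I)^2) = a^2 + a*(5 - 4*I) - 20*I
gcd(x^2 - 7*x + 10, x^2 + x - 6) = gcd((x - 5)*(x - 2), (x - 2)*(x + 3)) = x - 2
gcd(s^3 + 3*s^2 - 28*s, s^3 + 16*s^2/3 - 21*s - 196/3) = s^2 + 3*s - 28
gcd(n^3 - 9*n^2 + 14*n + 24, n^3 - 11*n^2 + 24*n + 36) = n^2 - 5*n - 6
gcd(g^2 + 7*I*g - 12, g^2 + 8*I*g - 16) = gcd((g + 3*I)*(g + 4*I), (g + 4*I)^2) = g + 4*I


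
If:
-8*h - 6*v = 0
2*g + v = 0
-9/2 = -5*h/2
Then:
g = 6/5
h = 9/5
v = -12/5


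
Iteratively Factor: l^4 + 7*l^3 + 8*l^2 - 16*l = (l + 4)*(l^3 + 3*l^2 - 4*l) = (l + 4)^2*(l^2 - l) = l*(l + 4)^2*(l - 1)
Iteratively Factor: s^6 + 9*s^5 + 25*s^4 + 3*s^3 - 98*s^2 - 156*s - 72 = (s - 2)*(s^5 + 11*s^4 + 47*s^3 + 97*s^2 + 96*s + 36) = (s - 2)*(s + 3)*(s^4 + 8*s^3 + 23*s^2 + 28*s + 12) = (s - 2)*(s + 1)*(s + 3)*(s^3 + 7*s^2 + 16*s + 12) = (s - 2)*(s + 1)*(s + 2)*(s + 3)*(s^2 + 5*s + 6) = (s - 2)*(s + 1)*(s + 2)^2*(s + 3)*(s + 3)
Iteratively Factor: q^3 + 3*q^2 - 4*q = (q - 1)*(q^2 + 4*q) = q*(q - 1)*(q + 4)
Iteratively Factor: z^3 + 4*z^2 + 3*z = (z + 3)*(z^2 + z) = (z + 1)*(z + 3)*(z)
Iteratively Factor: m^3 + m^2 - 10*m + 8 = (m - 1)*(m^2 + 2*m - 8) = (m - 2)*(m - 1)*(m + 4)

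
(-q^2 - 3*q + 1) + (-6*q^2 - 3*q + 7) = -7*q^2 - 6*q + 8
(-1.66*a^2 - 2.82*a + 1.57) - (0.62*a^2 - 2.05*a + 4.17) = -2.28*a^2 - 0.77*a - 2.6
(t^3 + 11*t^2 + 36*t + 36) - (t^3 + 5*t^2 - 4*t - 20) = 6*t^2 + 40*t + 56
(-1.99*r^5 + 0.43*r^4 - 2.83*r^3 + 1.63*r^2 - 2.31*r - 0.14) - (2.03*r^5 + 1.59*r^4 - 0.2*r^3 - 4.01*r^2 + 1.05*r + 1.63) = -4.02*r^5 - 1.16*r^4 - 2.63*r^3 + 5.64*r^2 - 3.36*r - 1.77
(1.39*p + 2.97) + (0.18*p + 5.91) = 1.57*p + 8.88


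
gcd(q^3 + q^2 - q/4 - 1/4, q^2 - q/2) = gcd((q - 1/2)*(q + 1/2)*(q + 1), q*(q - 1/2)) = q - 1/2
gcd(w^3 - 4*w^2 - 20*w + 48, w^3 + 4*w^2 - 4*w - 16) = w^2 + 2*w - 8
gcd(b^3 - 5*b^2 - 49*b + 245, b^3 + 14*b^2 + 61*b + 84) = b + 7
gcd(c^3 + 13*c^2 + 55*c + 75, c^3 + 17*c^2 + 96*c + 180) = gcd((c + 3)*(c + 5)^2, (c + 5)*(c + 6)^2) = c + 5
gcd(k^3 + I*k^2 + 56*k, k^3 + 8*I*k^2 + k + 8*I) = k + 8*I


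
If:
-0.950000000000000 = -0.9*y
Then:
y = 1.06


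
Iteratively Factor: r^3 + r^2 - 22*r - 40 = (r + 4)*(r^2 - 3*r - 10) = (r - 5)*(r + 4)*(r + 2)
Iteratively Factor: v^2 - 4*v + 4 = (v - 2)*(v - 2)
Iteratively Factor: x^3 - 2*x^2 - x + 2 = (x - 2)*(x^2 - 1) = (x - 2)*(x + 1)*(x - 1)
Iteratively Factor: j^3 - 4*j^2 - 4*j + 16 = (j - 4)*(j^2 - 4) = (j - 4)*(j - 2)*(j + 2)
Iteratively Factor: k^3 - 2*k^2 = (k)*(k^2 - 2*k) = k^2*(k - 2)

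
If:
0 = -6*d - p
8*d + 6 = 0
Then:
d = -3/4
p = 9/2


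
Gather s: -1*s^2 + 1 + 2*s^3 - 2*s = 2*s^3 - s^2 - 2*s + 1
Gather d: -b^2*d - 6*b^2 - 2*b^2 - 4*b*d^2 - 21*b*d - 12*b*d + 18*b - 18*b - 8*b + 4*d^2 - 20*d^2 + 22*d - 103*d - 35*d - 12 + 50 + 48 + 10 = -8*b^2 - 8*b + d^2*(-4*b - 16) + d*(-b^2 - 33*b - 116) + 96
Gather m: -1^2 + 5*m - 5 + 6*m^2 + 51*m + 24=6*m^2 + 56*m + 18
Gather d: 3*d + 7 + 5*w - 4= 3*d + 5*w + 3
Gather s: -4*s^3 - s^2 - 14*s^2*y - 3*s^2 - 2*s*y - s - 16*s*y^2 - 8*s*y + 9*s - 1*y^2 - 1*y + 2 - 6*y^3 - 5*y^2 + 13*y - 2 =-4*s^3 + s^2*(-14*y - 4) + s*(-16*y^2 - 10*y + 8) - 6*y^3 - 6*y^2 + 12*y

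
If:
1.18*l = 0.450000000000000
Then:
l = 0.38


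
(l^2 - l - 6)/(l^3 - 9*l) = (l + 2)/(l*(l + 3))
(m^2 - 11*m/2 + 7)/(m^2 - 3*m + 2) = (m - 7/2)/(m - 1)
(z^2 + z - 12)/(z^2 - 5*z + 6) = (z + 4)/(z - 2)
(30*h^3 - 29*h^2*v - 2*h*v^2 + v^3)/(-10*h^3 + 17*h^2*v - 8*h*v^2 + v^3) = (-30*h^2 - h*v + v^2)/(10*h^2 - 7*h*v + v^2)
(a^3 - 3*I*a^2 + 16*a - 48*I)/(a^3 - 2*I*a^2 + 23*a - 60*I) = (a + 4*I)/(a + 5*I)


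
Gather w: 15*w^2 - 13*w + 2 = 15*w^2 - 13*w + 2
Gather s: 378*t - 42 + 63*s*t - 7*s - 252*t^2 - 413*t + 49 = s*(63*t - 7) - 252*t^2 - 35*t + 7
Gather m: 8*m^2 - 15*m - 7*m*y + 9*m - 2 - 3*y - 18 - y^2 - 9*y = 8*m^2 + m*(-7*y - 6) - y^2 - 12*y - 20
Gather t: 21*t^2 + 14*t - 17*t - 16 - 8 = 21*t^2 - 3*t - 24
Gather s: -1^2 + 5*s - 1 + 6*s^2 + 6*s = 6*s^2 + 11*s - 2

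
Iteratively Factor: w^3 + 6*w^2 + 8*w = (w + 4)*(w^2 + 2*w) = w*(w + 4)*(w + 2)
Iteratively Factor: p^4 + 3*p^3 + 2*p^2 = (p + 1)*(p^3 + 2*p^2) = p*(p + 1)*(p^2 + 2*p) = p^2*(p + 1)*(p + 2)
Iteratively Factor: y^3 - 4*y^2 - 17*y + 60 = (y - 3)*(y^2 - y - 20) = (y - 5)*(y - 3)*(y + 4)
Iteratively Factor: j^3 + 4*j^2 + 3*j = (j + 1)*(j^2 + 3*j) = (j + 1)*(j + 3)*(j)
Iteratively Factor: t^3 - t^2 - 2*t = (t + 1)*(t^2 - 2*t) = (t - 2)*(t + 1)*(t)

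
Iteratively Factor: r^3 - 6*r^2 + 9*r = (r - 3)*(r^2 - 3*r) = (r - 3)^2*(r)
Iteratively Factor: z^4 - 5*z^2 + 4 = (z - 1)*(z^3 + z^2 - 4*z - 4) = (z - 1)*(z + 1)*(z^2 - 4) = (z - 1)*(z + 1)*(z + 2)*(z - 2)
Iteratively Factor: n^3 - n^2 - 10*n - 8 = (n + 2)*(n^2 - 3*n - 4) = (n + 1)*(n + 2)*(n - 4)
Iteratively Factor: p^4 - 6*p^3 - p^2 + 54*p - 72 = (p + 3)*(p^3 - 9*p^2 + 26*p - 24) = (p - 2)*(p + 3)*(p^2 - 7*p + 12) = (p - 4)*(p - 2)*(p + 3)*(p - 3)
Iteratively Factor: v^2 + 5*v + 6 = (v + 2)*(v + 3)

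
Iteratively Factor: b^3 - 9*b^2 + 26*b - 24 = (b - 2)*(b^2 - 7*b + 12) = (b - 3)*(b - 2)*(b - 4)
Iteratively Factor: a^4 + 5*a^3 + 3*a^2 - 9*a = (a + 3)*(a^3 + 2*a^2 - 3*a) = (a + 3)^2*(a^2 - a) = a*(a + 3)^2*(a - 1)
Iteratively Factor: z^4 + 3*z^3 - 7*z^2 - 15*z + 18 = (z + 3)*(z^3 - 7*z + 6) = (z - 2)*(z + 3)*(z^2 + 2*z - 3) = (z - 2)*(z + 3)^2*(z - 1)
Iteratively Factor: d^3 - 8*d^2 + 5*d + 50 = (d - 5)*(d^2 - 3*d - 10) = (d - 5)^2*(d + 2)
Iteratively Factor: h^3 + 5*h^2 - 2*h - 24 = (h + 4)*(h^2 + h - 6) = (h - 2)*(h + 4)*(h + 3)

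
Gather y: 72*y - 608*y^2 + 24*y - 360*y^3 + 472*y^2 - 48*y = -360*y^3 - 136*y^2 + 48*y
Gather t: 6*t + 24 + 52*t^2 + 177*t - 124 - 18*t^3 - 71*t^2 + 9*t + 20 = -18*t^3 - 19*t^2 + 192*t - 80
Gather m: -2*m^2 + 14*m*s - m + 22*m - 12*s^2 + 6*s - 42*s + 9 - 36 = -2*m^2 + m*(14*s + 21) - 12*s^2 - 36*s - 27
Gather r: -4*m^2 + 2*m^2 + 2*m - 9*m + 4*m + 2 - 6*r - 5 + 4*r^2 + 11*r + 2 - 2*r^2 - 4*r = -2*m^2 - 3*m + 2*r^2 + r - 1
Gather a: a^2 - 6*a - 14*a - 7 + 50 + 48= a^2 - 20*a + 91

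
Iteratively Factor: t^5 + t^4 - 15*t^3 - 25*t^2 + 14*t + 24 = (t + 2)*(t^4 - t^3 - 13*t^2 + t + 12) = (t - 1)*(t + 2)*(t^3 - 13*t - 12) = (t - 4)*(t - 1)*(t + 2)*(t^2 + 4*t + 3) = (t - 4)*(t - 1)*(t + 1)*(t + 2)*(t + 3)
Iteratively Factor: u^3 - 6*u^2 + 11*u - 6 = (u - 3)*(u^2 - 3*u + 2) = (u - 3)*(u - 2)*(u - 1)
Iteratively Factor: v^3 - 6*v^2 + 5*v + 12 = (v + 1)*(v^2 - 7*v + 12) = (v - 3)*(v + 1)*(v - 4)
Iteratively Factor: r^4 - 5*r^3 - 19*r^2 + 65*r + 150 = (r - 5)*(r^3 - 19*r - 30) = (r - 5)*(r + 2)*(r^2 - 2*r - 15) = (r - 5)*(r + 2)*(r + 3)*(r - 5)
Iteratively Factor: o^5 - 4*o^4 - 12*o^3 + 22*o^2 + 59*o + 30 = (o + 1)*(o^4 - 5*o^3 - 7*o^2 + 29*o + 30) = (o + 1)*(o + 2)*(o^3 - 7*o^2 + 7*o + 15) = (o - 3)*(o + 1)*(o + 2)*(o^2 - 4*o - 5) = (o - 3)*(o + 1)^2*(o + 2)*(o - 5)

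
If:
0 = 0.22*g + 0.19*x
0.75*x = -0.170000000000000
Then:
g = 0.20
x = -0.23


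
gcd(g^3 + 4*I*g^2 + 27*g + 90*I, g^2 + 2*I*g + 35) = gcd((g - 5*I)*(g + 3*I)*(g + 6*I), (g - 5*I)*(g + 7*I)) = g - 5*I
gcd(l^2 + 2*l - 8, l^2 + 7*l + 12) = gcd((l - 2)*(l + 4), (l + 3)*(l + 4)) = l + 4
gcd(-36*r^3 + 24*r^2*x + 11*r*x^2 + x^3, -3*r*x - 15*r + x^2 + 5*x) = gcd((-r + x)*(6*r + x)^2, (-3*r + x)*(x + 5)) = 1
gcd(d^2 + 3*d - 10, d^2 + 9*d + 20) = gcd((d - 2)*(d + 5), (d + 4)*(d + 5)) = d + 5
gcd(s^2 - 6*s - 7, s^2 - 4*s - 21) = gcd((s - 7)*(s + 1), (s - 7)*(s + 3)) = s - 7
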